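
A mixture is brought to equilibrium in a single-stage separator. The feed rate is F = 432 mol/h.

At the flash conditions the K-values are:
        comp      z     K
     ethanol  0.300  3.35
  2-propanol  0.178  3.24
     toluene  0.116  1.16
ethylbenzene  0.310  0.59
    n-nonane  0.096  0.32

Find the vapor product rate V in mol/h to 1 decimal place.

Iterate (Newton) starting at β = 0.5:
  β = 0.500: g = 0.2706, g' = -0.736 → β = 0.868
  β = 0.868: g = 0.0272, g' = -0.674 → β = 0.908
  β = 0.908: g = -0.0006, g' = -0.704 → β = 0.907
Converged at β = 0.907.
Then V = β·F = 0.9073·432 = 391.9 mol/h and L = F − V = 40.1 mol/h.

V = 391.9 mol/h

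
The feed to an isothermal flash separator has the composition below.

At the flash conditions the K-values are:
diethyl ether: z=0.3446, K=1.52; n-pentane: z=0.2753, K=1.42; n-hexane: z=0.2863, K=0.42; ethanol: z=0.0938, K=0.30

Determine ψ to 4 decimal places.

Material balance + equilibrium reduce to Σ zᵢ(Kᵢ−1)/(1+ψ(Kᵢ−1)) = 0.
Feasibility: ΣzᵢKᵢ = 1.0631, Σzᵢ/Kᵢ = 1.4149 — both > 1, two phases present.
Newton iteration, ψ⁰ = 0.5:
  ψ = 0.5000: g = -0.09712, g' = -0.3917 → ψ = 0.2521
  ψ = 0.2521: g = -0.01123, g' = -0.3124 → ψ = 0.2161
  ψ = 0.2161: g = -0.00012, g' = -0.3058 → ψ = 0.2157
Converged at ψ = 0.2157.

ψ = 0.2157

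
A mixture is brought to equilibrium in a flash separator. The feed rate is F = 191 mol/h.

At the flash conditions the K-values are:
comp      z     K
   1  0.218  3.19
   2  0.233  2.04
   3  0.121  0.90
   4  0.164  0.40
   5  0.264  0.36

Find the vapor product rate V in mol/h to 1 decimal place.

V = 91.6 mol/h

Rachford–Rice: g(ψ) = Σ zᵢ(Kᵢ−1)/(1+ψ(Kᵢ−1)) = 0.
g(0) = ΣzᵢKᵢ − 1 = 0.440 and g(1) = 1 − Σzᵢ/Kᵢ = -0.460, so a root lies in (0, 1).
Newton iteration, ψ⁰ = 0.38:
  ψ = 0.380: g = 0.0710, g' = -0.730 → ψ = 0.477
  ψ = 0.477: g = 0.0016, g' = -0.704 → ψ = 0.479
Converged at ψ = 0.479.
Then V = ψ·F = 0.4794·191 = 91.6 mol/h and L = F − V = 99.4 mol/h.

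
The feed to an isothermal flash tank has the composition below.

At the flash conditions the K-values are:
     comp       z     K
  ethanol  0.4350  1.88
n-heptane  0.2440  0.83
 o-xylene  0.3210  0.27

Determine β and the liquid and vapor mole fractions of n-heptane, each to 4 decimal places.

Material balance + equilibrium reduce to Σ zᵢ(Kᵢ−1)/(1+β(Kᵢ−1)) = 0.
Feasibility: ΣzᵢKᵢ = 1.1070, Σzᵢ/Kᵢ = 1.7142 — both > 1, two phases present.
Newton–Raphson from β = 0.5:
  β = 0.5000: g = -0.14852, g' = -0.5951 → β = 0.2504
  β = 0.2504: g = -0.01640, g' = -0.4900 → β = 0.2170
  β = 0.2170: g = -0.00006, g' = -0.4866 → β = 0.2168
Converged at β = 0.2168.
Compositions from xᵢ = zᵢ/(1+β(Kᵢ−1)), yᵢ = Kᵢxᵢ:
  ethanol: x = 0.3653, y = 0.6868
  n-heptane: x = 0.2533, y = 0.2103
  o-xylene: x = 0.3814, y = 0.1030

β = 0.2168, x_n-heptane = 0.2533, y_n-heptane = 0.2103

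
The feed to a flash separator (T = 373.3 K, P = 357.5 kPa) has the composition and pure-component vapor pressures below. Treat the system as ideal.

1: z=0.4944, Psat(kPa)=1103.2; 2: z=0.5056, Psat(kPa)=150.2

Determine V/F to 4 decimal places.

V/F = 0.6102

Raoult's law: Kᵢ = Pᵢˢᵃᵗ/P = Pᵢˢᵃᵗ/357.5.
  K_1 = 1103.2/357.5 = 3.085874, K_2 = 150.2/357.5 = 0.420140
Material balance + equilibrium reduce to Σ zᵢ(Kᵢ−1)/(1+V/F(Kᵢ−1)) = 0.
Check two-phase: ΣzᵢKᵢ = 1.7381 > 1 and Σzᵢ/Kᵢ = 1.3636 > 1, so g(0) = 0.7381 > 0 and g(1) = -0.3636 < 0.
Newton–Raphson from V/F = 0.5:
  V/F = 0.5000: g = 0.09191, g' = -0.8526 → V/F = 0.6078
  V/F = 0.6078: g = 0.00200, g' = -0.8237 → V/F = 0.6102
Converged at V/F = 0.6102.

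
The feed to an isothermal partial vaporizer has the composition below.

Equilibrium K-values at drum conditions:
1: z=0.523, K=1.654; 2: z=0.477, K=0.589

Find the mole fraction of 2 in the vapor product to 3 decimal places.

Material balance + equilibrium reduce to Σ zᵢ(Kᵢ−1)/(1+V/F(Kᵢ−1)) = 0.
g(0) = ΣzᵢKᵢ − 1 = 0.146 and g(1) = 1 − Σzᵢ/Kᵢ = -0.126, so a root lies in (0, 1).
Binary case is linear: z₁(K₁−1)(1+V/F(K₂−1)) + z₂(K₂−1)(1+V/F(K₁−1)) = 0
⇒ V/F = [z₁(K₁−1)+z₂(K₂−1)] / [−(K₁−1)(K₂−1)] = 0.1460/0.2688 = 0.543
Compositions from xᵢ = zᵢ/(1+V/F(Kᵢ−1)), yᵢ = Kᵢxᵢ:
  1: x = 0.386, y = 0.638
  2: x = 0.614, y = 0.362

y_2 = 0.362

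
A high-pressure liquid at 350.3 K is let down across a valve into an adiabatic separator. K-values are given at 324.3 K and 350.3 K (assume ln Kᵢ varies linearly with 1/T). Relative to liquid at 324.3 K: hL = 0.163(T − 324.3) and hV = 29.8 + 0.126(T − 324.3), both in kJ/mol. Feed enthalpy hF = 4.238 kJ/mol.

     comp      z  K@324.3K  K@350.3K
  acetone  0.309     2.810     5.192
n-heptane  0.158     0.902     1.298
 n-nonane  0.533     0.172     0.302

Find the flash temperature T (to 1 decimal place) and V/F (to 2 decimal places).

Adiabatic flash: solve Rachford–Rice at each trial T, then check hF = ψ·hV(T) + (1−ψ)·hL(T).
  T = 324.3 K: K = (2.810, 0.902, 0.172), RR gives ψ = 0.080, H_out = 2.392 kJ/mol
  T = 350.3 K: K = (5.192, 1.298, 0.302), RR gives ψ = 0.408, H_out = 15.998 kJ/mol
  T = 337.3 K: K = (3.865, 1.090, 0.230), RR gives ψ = 0.266, H_out = 9.928 kJ/mol
  T = 330.8 K: K = (3.306, 0.993, 0.200), RR gives ψ = 0.183, H_out = 6.474 kJ/mol
  T = 327.6 K: K = (3.054, 0.948, 0.186), RR gives ψ = 0.136, H_out = 4.567 kJ/mol
  T = 326.0 K: K = (2.934, 0.925, 0.179), RR gives ψ = 0.110, H_out = 3.543 kJ/mol
Linear interpolation between T = 326.0 (H_out = 3.543) and T = 327.6 (H_out = 4.567) on hF = 4.238 gives T ≈ 327.1 K, at which ψ = 0.13.

T = 327.1 K, V/F = 0.13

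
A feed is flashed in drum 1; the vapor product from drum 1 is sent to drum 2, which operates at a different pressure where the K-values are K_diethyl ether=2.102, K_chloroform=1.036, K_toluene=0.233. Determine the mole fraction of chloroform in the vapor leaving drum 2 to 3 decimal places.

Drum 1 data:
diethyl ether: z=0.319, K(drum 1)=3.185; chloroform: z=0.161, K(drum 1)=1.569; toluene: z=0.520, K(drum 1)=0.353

y_chloroform (drum 2) = 0.209

Drum 1:
Material balance + equilibrium reduce to Σ zᵢ(Kᵢ−1)/(1+ψ₁(Kᵢ−1)) = 0.
Check two-phase: ΣzᵢKᵢ = 1.452 > 1 and Σzᵢ/Kᵢ = 1.676 > 1, so g(0) = 0.452 > 0 and g(1) = -0.676 < 0.
Iterate (Newton) starting at ψ₁ = 0.63:
  ψ₁ = 0.630: g = -0.2072, g' = -0.918 → ψ₁ = 0.404
  ψ₁ = 0.404: g = -0.0111, g' = -0.863 → ψ₁ = 0.391
  ψ₁ = 0.391: g = 0.0000, g' = -0.868 → ψ₁ = 0.392
Converged at ψ₁ = 0.392.
Drum-1 compositions:
  diethyl ether: x = 0.172, y = 0.548
  chloroform: x = 0.132, y = 0.207
  toluene: x = 0.696, y = 0.246
Drum-2 feed = drum-1 vapor: z₂ = (0.5476, 0.2066, 0.2458).
Drum 2:
Newton–Raphson from ψ₂ = 0.6:
  ψ₂ = 0.600: g = 0.0212, g' = -0.738 → ψ₂ = 0.629
  ψ₂ = 0.629: g = -0.0005, g' = -0.772 → ψ₂ = 0.628
Converged at ψ₂ = 0.628.
  diethyl ether: x = 0.324, y = 0.680
  chloroform: x = 0.202, y = 0.209
  toluene: x = 0.474, y = 0.111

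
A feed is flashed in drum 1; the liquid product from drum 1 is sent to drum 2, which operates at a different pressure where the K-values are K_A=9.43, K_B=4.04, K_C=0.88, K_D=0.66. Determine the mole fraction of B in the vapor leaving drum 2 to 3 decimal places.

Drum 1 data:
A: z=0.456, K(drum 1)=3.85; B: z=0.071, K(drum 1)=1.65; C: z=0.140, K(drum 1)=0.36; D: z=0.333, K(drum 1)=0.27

y_B (drum 2) = 0.069

Drum 1:
Let ψ₁ = V/F and solve Σ zᵢ(Kᵢ−1)/(1+ψ₁(Kᵢ−1)) = 0.
Check two-phase: ΣzᵢKᵢ = 2.013 > 1 and Σzᵢ/Kᵢ = 1.784 > 1, so g(0) = 1.013 > 0 and g(1) = -0.784 < 0.
Newton–Raphson from ψ₁ = 0.5:
  ψ₁ = 0.500: g = 0.0562, g' = -1.211 → ψ₁ = 0.546
Converged at ψ₁ = 0.546.
Drum-1 compositions:
  A: x = 0.178, y = 0.686
  B: x = 0.052, y = 0.086
  C: x = 0.215, y = 0.078
  D: x = 0.554, y = 0.150
Drum-2 feed = drum-1 liquid: z₂ = (0.1783, 0.0524, 0.2153, 0.5540).
Drum 2:
Material balance + equilibrium reduce to Σ zᵢ(Kᵢ−1)/(1+ψ₂(Kᵢ−1)) = 0.
Check two-phase: ΣzᵢKᵢ = 2.448 > 1 and Σzᵢ/Kᵢ = 1.116 > 1, so g(0) = 1.448 > 0 and g(1) = -0.116 < 0.
Newton iteration, ψ₂⁰ = 0.54:
  ψ₂ = 0.540: g = 0.0727, g' = -0.580 → ψ₂ = 0.665
  ψ₂ = 0.665: g = 0.0087, g' = -0.454 → ψ₂ = 0.684
  ψ₂ = 0.684: g = 0.0001, g' = -0.440 → ψ₂ = 0.685
Converged at ψ₂ = 0.685.
  A: x = 0.026, y = 0.248
  B: x = 0.017, y = 0.069
  C: x = 0.235, y = 0.206
  D: x = 0.722, y = 0.477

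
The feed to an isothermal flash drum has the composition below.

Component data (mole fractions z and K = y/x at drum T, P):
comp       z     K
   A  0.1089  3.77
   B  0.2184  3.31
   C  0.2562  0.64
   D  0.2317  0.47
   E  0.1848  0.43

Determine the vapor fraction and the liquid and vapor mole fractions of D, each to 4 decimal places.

Rachford–Rice: g(ψ) = Σ zᵢ(Kᵢ−1)/(1+ψ(Kᵢ−1)) = 0.
Feasibility: ΣzᵢKᵢ = 1.4858, Σzᵢ/Kᵢ = 1.4179 — both > 1, two phases present.
Newton–Raphson from ψ = 0.5:
  ψ = 0.5000: g = -0.06629, g' = -0.6851 → ψ = 0.4032
  ψ = 0.4032: g = 0.00284, g' = -0.7508 → ψ = 0.4070
Converged at ψ = 0.4070.
Compositions from xᵢ = zᵢ/(1+ψ(Kᵢ−1)), yᵢ = Kᵢxᵢ:
  A: x = 0.0512, y = 0.1930
  B: x = 0.1126, y = 0.3726
  C: x = 0.3002, y = 0.1921
  D: x = 0.2954, y = 0.1389
  E: x = 0.2406, y = 0.1035

ψ = 0.4070, x_D = 0.2954, y_D = 0.1389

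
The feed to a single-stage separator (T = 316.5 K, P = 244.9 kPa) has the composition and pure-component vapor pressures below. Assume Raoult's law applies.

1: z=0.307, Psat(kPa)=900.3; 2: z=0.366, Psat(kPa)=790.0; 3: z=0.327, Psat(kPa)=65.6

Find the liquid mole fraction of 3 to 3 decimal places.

x_3 = 0.768

Raoult's law: Kᵢ = Pᵢˢᵃᵗ/P = Pᵢˢᵃᵗ/244.9.
  K_1 = 900.3/244.9 = 3.67619, K_2 = 790.0/244.9 = 3.22581, K_3 = 65.6/244.9 = 0.26786
Rachford–Rice: g(V/F) = Σ zᵢ(Kᵢ−1)/(1+V/F(Kᵢ−1)) = 0.
Feasibility: ΣzᵢKᵢ = 2.397, Σzᵢ/Kᵢ = 1.418 — both > 1, two phases present.
Iterate (Newton) starting at V/F = 0.46:
  V/F = 0.460: g = 0.4098, g' = -1.283 → V/F = 0.779
  V/F = 0.779: g = 0.0065, g' = -1.424 → V/F = 0.784
Converged at V/F = 0.784.
Compositions from xᵢ = zᵢ/(1+V/F(Kᵢ−1)), yᵢ = Kᵢxᵢ:
  1: x = 0.099, y = 0.364
  2: x = 0.133, y = 0.430
  3: x = 0.768, y = 0.206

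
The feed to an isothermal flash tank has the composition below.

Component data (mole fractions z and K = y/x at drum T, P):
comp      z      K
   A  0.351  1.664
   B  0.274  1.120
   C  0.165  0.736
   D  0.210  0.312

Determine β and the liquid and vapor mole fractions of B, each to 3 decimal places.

β = 0.288, x_B = 0.265, y_B = 0.297

Newton–Raphson from β = 0.63:
  β = 0.630: g = -0.1124, g' = -0.407 → β = 0.354
  β = 0.354: g = -0.0187, g' = -0.293 → β = 0.290
  β = 0.290: g = -0.0004, g' = -0.281 → β = 0.288
Converged at β = 0.288.
Compositions from xᵢ = zᵢ/(1+β(Kᵢ−1)), yᵢ = Kᵢxᵢ:
  A: x = 0.295, y = 0.490
  B: x = 0.265, y = 0.297
  C: x = 0.179, y = 0.131
  D: x = 0.262, y = 0.082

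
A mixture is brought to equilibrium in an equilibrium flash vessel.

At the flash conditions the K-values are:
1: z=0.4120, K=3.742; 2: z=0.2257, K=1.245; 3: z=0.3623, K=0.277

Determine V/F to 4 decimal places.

Rachford–Rice: g(V/F) = Σ zᵢ(Kᵢ−1)/(1+V/F(Kᵢ−1)) = 0.
Feasibility: ΣzᵢKᵢ = 1.9231, Σzᵢ/Kᵢ = 1.5993 — both > 1, two phases present.
Newton iteration, V/F⁰ = 0.52:
  V/F = 0.5200: g = 0.09499, g' = -1.0234 → V/F = 0.6128
  V/F = 0.6128: g = -0.00078, g' = -1.0520 → V/F = 0.6121
Converged at V/F = 0.6121.

V/F = 0.6121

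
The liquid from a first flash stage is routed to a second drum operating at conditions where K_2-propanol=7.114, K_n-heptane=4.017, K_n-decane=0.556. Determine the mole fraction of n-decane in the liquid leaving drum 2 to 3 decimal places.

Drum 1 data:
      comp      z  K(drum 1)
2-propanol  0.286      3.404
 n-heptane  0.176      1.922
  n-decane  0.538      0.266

x_n-decane (drum 2) = 0.907

Drum 1:
Rachford–Rice: g(ψ₁) = Σ zᵢ(Kᵢ−1)/(1+ψ₁(Kᵢ−1)) = 0.
g(0) = ΣzᵢKᵢ − 1 = 0.455 and g(1) = 1 − Σzᵢ/Kᵢ = -1.198, so a root lies in (0, 1).
Iterate (Newton) starting at ψ₁ = 0.61:
  ψ₁ = 0.610: g = -0.3324, g' = -1.283 → ψ₁ = 0.351
  ψ₁ = 0.351: g = -0.0364, g' = -1.098 → ψ₁ = 0.318
Converged at ψ₁ = 0.318.
Drum-1 compositions:
  2-propanol: x = 0.162, y = 0.552
  n-heptane: x = 0.136, y = 0.262
  n-decane: x = 0.702, y = 0.187
Drum-2 feed = drum-1 liquid: z₂ = (0.1621, 0.1361, 0.7018).
Drum 2:
Let ψ₂ = V/F and solve Σ zᵢ(Kᵢ−1)/(1+ψ₂(Kᵢ−1)) = 0.
Check two-phase: ΣzᵢKᵢ = 2.090 > 1 and Σzᵢ/Kᵢ = 1.319 > 1, so g(0) = 1.090 > 0 and g(1) = -0.319 < 0.
Newton iteration, ψ₂⁰ = 0.5:
  ψ₂ = 0.500: g = 0.0074, g' = -0.794 → ψ₂ = 0.509
Converged at ψ₂ = 0.509.
  2-propanol: x = 0.039, y = 0.280
  n-heptane: x = 0.054, y = 0.215
  n-decane: x = 0.907, y = 0.504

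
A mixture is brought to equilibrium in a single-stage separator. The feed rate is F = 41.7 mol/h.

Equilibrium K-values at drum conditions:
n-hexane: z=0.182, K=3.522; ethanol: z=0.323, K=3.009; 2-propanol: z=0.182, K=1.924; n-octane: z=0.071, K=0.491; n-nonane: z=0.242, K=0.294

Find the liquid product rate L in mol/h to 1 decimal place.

Material balance + equilibrium reduce to Σ zᵢ(Kᵢ−1)/(1+ψ(Kᵢ−1)) = 0.
Feasibility: ΣzᵢKᵢ = 2.069, Σzᵢ/Kᵢ = 1.221 — both > 1, two phases present.
Newton iteration, ψ⁰ = 0.5:
  ψ = 0.500: g = 0.3292, g' = -0.945 → ψ = 0.848
  ψ = 0.848: g = -0.0093, g' = -1.152 → ψ = 0.840
Converged at ψ = 0.840.
Then V = ψ·F = 0.8403·41.7 = 35.0 mol/h and L = F − V = 6.7 mol/h.

L = 6.7 mol/h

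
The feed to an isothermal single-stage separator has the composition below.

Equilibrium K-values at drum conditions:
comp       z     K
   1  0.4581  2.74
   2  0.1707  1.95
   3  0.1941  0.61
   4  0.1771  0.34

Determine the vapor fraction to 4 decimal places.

ψ = 0.8918

Rachford–Rice: g(ψ) = Σ zᵢ(Kᵢ−1)/(1+ψ(Kᵢ−1)) = 0.
Check two-phase: ΣzᵢKᵢ = 1.7667 > 1 and Σzᵢ/Kᵢ = 1.0938 > 1, so g(0) = 0.7667 > 0 and g(1) = -0.0938 < 0.
Iterate (Newton) starting at ψ = 0.51:
  ψ = 0.5100: g = 0.26088, g' = -0.6805 → ψ = 0.8933
  ψ = 0.8933: g = -0.00122, g' = -0.7852 → ψ = 0.8918
Converged at ψ = 0.8918.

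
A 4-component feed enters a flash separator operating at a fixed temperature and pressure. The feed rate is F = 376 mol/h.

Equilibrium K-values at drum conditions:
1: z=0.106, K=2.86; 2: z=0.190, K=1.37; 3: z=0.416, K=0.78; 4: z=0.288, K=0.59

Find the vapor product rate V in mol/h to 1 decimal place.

Rachford–Rice: g(β) = Σ zᵢ(Kᵢ−1)/(1+β(Kᵢ−1)) = 0.
Check two-phase: ΣzᵢKᵢ = 1.058 > 1 and Σzᵢ/Kᵢ = 1.197 > 1, so g(0) = 0.058 > 0 and g(1) = -0.197 < 0.
Iterate (Newton) starting at β = 0.5:
  β = 0.500: g = -0.0899, g' = -0.219 → β = 0.090
  β = 0.090: g = 0.0211, g' = -0.367 → β = 0.147
  β = 0.147: g = 0.0012, g' = -0.326 → β = 0.151
Converged at β = 0.151.
Then V = β·F = 0.1509·376 = 56.7 mol/h and L = F − V = 319.3 mol/h.

V = 56.7 mol/h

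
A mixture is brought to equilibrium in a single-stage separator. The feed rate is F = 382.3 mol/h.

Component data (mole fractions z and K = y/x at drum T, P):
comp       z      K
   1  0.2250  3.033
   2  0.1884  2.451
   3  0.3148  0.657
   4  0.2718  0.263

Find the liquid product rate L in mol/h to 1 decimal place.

L = 221.6 mol/h

Iterate (Newton) starting at ψ = 0.65:
  ψ = 0.6500: g = -0.18575, g' = -0.8829 → ψ = 0.4396
  ψ = 0.4396: g = -0.01503, g' = -0.7816 → ψ = 0.4204
Converged at ψ = 0.4204.
Then V = ψ·F = 0.4204·382.3 = 160.7 mol/h and L = F − V = 221.6 mol/h.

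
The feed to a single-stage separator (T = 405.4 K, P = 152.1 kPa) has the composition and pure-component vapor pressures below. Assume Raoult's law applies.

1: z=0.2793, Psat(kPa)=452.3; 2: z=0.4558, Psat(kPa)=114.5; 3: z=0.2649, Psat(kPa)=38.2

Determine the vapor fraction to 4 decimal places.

Raoult's law: Kᵢ = Pᵢˢᵃᵗ/P = Pᵢˢᵃᵗ/152.1.
  K_1 = 452.3/152.1 = 2.973702, K_2 = 114.5/152.1 = 0.752794, K_3 = 38.2/152.1 = 0.251151
Let ψ = V/F and solve Σ zᵢ(Kᵢ−1)/(1+ψ(Kᵢ−1)) = 0.
Feasibility: ΣzᵢKᵢ = 1.2402, Σzᵢ/Kᵢ = 1.7541 — both > 1, two phases present.
Newton–Raphson from ψ = 0.5:
  ψ = 0.5000: g = -0.16822, g' = -0.6915 → ψ = 0.2567
Converged at ψ = 0.2567.

ψ = 0.2567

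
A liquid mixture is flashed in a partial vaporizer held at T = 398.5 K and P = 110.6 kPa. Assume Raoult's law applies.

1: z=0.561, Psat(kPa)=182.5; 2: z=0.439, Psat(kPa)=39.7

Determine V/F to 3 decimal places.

Raoult's law: Kᵢ = Pᵢˢᵃᵗ/P = Pᵢˢᵃᵗ/110.6.
  K_1 = 182.5/110.6 = 1.65009, K_2 = 39.7/110.6 = 0.35895
Material balance + equilibrium reduce to Σ zᵢ(Kᵢ−1)/(1+V/F(Kᵢ−1)) = 0.
g(0) = ΣzᵢKᵢ − 1 = 0.083 and g(1) = 1 − Σzᵢ/Kᵢ = -0.563, so a root lies in (0, 1).
Binary case is linear: z₁(K₁−1)(1+V/F(K₂−1)) + z₂(K₂−1)(1+V/F(K₁−1)) = 0
⇒ V/F = [z₁(K₁−1)+z₂(K₂−1)] / [−(K₁−1)(K₂−1)] = 0.0833/0.4167 = 0.200

V/F = 0.200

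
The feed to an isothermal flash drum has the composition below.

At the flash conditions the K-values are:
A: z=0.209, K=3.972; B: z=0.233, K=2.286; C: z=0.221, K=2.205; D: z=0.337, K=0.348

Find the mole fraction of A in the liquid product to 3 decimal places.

Rachford–Rice: g(β) = Σ zᵢ(Kᵢ−1)/(1+β(Kᵢ−1)) = 0.
Check two-phase: ΣzᵢKᵢ = 1.967 > 1 and Σzᵢ/Kᵢ = 1.223 > 1, so g(0) = 0.967 > 0 and g(1) = -0.223 < 0.
Newton iteration, β⁰ = 0.37:
  β = 0.370: g = 0.3935, g' = -0.998 → β = 0.764
  β = 0.764: g = 0.0417, g' = -0.927 → β = 0.809
  β = 0.809: g = -0.0011, g' = -0.976 → β = 0.808
Converged at β = 0.808.
Compositions from xᵢ = zᵢ/(1+β(Kᵢ−1)), yᵢ = Kᵢxᵢ:
  A: x = 0.061, y = 0.244
  B: x = 0.114, y = 0.261
  C: x = 0.112, y = 0.247
  D: x = 0.712, y = 0.248

x_A = 0.061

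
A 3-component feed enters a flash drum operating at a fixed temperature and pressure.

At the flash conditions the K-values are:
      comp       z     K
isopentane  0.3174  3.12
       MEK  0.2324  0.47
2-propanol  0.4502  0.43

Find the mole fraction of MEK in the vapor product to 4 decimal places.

y_MEK = 0.1258

Newton–Raphson from V/F = 0.5:
  V/F = 0.5000: g = -0.19984, g' = -0.7431 → V/F = 0.2311
  V/F = 0.2311: g = 0.01573, g' = -0.9214 → V/F = 0.2482
  V/F = 0.2482: g = 0.00021, g' = -0.8975 → V/F = 0.2484
Converged at V/F = 0.2484.
Compositions from xᵢ = zᵢ/(1+V/F(Kᵢ−1)), yᵢ = Kᵢxᵢ:
  isopentane: x = 0.2079, y = 0.6487
  MEK: x = 0.2676, y = 0.1258
  2-propanol: x = 0.5245, y = 0.2255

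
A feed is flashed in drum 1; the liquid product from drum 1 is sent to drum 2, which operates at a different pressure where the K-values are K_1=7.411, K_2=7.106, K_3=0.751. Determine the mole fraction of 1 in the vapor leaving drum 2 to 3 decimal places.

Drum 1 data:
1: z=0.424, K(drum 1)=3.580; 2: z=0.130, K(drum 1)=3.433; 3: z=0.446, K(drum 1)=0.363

y_1 (drum 2) = 0.211

Drum 1:
Iterate (Newton) starting at ψ₁ = 0.45:
  ψ₁ = 0.450: g = 0.2589, g' = -1.135 → ψ₁ = 0.678
  ψ₁ = 0.678: g = 0.0171, g' = -1.044 → ψ₁ = 0.694
Converged at ψ₁ = 0.694.
Drum-1 compositions:
  1: x = 0.152, y = 0.544
  2: x = 0.048, y = 0.166
  3: x = 0.800, y = 0.290
Drum-2 feed = drum-1 liquid: z₂ = (0.1519, 0.0483, 0.7998).
Drum 2:
Material balance + equilibrium reduce to Σ zᵢ(Kᵢ−1)/(1+ψ₂(Kᵢ−1)) = 0.
Check two-phase: ΣzᵢKᵢ = 2.070 > 1 and Σzᵢ/Kᵢ = 1.092 > 1, so g(0) = 1.070 > 0 and g(1) = -0.092 < 0.
Newton–Raphson from ψ₂ = 0.5:
  ψ₂ = 0.500: g = 0.0769, g' = -0.527 → ψ₂ = 0.646
  ψ₂ = 0.646: g = 0.0118, g' = -0.380 → ψ₂ = 0.677
  ψ₂ = 0.677: g = 0.0003, g' = -0.359 → ψ₂ = 0.678
Converged at ψ₂ = 0.678.
  1: x = 0.028, y = 0.211
  2: x = 0.009, y = 0.067
  3: x = 0.962, y = 0.723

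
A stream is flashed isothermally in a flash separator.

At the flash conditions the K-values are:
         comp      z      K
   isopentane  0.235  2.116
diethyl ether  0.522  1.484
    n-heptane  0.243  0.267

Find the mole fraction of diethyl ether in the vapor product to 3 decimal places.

y_diethyl ether = 0.588

Material balance + equilibrium reduce to Σ zᵢ(Kᵢ−1)/(1+V/F(Kᵢ−1)) = 0.
g(0) = ΣzᵢKᵢ − 1 = 0.337 and g(1) = 1 − Σzᵢ/Kᵢ = -0.373, so a root lies in (0, 1).
Newton iteration, V/F⁰ = 0.5:
  V/F = 0.500: g = 0.0906, g' = -0.525 → V/F = 0.672
  V/F = 0.672: g = -0.0108, g' = -0.673 → V/F = 0.656
Converged at V/F = 0.656.
Compositions from xᵢ = zᵢ/(1+V/F(Kᵢ−1)), yᵢ = Kᵢxᵢ:
  isopentane: x = 0.136, y = 0.287
  diethyl ether: x = 0.396, y = 0.588
  n-heptane: x = 0.468, y = 0.125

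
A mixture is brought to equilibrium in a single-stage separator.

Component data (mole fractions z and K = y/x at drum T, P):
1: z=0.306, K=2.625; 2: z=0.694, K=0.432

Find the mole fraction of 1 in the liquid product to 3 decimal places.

Rachford–Rice: g(ψ) = Σ zᵢ(Kᵢ−1)/(1+ψ(Kᵢ−1)) = 0.
Check two-phase: ΣzᵢKᵢ = 1.103 > 1 and Σzᵢ/Kᵢ = 1.723 > 1, so g(0) = 0.103 > 0 and g(1) = -0.723 < 0.
Binary case is linear: z₁(K₁−1)(1+ψ(K₂−1)) + z₂(K₂−1)(1+ψ(K₁−1)) = 0
⇒ ψ = [z₁(K₁−1)+z₂(K₂−1)] / [−(K₁−1)(K₂−1)] = 0.1031/0.9230 = 0.112
Compositions from xᵢ = zᵢ/(1+ψ(Kᵢ−1)), yᵢ = Kᵢxᵢ:
  1: x = 0.259, y = 0.680
  2: x = 0.741, y = 0.320

x_1 = 0.259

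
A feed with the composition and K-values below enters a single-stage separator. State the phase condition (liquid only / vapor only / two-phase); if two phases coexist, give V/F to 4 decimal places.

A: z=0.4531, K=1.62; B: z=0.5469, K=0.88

vapor only

ΣzᵢKᵢ = 1.2153; Σzᵢ/Kᵢ = 0.9012.
Since Σzᵢ/Kᵢ < 1 the mixture is above its dew point — single vapor phase.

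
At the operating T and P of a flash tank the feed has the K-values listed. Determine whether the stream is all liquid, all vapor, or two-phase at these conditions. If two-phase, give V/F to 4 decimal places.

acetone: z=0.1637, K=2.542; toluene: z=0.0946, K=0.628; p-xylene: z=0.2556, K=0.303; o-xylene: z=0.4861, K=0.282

all liquid

ΣzᵢKᵢ = 0.6901; Σzᵢ/Kᵢ = 2.7824.
Since ΣzᵢKᵢ < 1 the mixture is below its bubble point — single liquid phase.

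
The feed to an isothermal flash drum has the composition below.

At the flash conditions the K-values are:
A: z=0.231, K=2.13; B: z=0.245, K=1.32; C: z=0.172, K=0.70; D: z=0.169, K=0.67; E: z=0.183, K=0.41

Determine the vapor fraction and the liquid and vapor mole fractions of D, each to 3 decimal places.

Newton–Raphson from ψ = 0.49:
  ψ = 0.490: g = -0.0431, g' = -0.314 → ψ = 0.353
  ψ = 0.353: g = -0.0001, g' = -0.316 → ψ = 0.352
Converged at ψ = 0.352.
Compositions from xᵢ = zᵢ/(1+ψ(Kᵢ−1)), yᵢ = Kᵢxᵢ:
  A: x = 0.165, y = 0.352
  B: x = 0.220, y = 0.291
  C: x = 0.192, y = 0.135
  D: x = 0.191, y = 0.128
  E: x = 0.231, y = 0.095

ψ = 0.352, x_D = 0.191, y_D = 0.128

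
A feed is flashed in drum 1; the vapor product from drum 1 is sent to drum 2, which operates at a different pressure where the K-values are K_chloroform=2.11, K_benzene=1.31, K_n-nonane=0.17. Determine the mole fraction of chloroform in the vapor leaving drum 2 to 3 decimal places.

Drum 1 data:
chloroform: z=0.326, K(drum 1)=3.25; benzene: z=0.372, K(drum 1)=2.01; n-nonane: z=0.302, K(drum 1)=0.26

y_chloroform (drum 2) = 0.468

Drum 1:
Let ψ₁ = V/F and solve Σ zᵢ(Kᵢ−1)/(1+ψ₁(Kᵢ−1)) = 0.
Feasibility: ΣzᵢKᵢ = 1.886, Σzᵢ/Kᵢ = 1.447 — both > 1, two phases present.
Newton iteration, ψ₁⁰ = 0.45:
  ψ₁ = 0.450: g = 0.2877, g' = -0.959 → ψ₁ = 0.750
  ψ₁ = 0.750: g = -0.0157, g' = -1.187 → ψ₁ = 0.737
Converged at ψ₁ = 0.737.
Drum-1 compositions:
  chloroform: x = 0.123, y = 0.399
  benzene: x = 0.213, y = 0.429
  n-nonane: x = 0.664, y = 0.173
Drum-2 feed = drum-1 vapor: z₂ = (0.3986, 0.4287, 0.1727).
Drum 2:
Let ψ₂ = V/F and solve Σ zᵢ(Kᵢ−1)/(1+ψ₂(Kᵢ−1)) = 0.
Feasibility: ΣzᵢKᵢ = 1.432, Σzᵢ/Kᵢ = 1.532 — both > 1, two phases present.
Newton iteration, ψ₂⁰ = 0.5:
  ψ₂ = 0.500: g = 0.1547, g' = -0.582 → ψ₂ = 0.766
  ψ₂ = 0.766: g = -0.0468, g' = -1.067 → ψ₂ = 0.722
  ψ₂ = 0.722: g = -0.0034, g' = -0.920 → ψ₂ = 0.718
Converged at ψ₂ = 0.718.
  chloroform: x = 0.222, y = 0.468
  benzene: x = 0.351, y = 0.459
  n-nonane: x = 0.428, y = 0.073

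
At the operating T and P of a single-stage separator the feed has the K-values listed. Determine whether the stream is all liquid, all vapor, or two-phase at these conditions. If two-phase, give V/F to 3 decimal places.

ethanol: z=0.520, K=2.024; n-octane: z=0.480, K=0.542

two-phase, V/F = 0.667

ΣzᵢKᵢ = 1.313; Σzᵢ/Kᵢ = 1.143.
Both exceed 1, so a two-phase solution exists.
Let ψ = V/F and solve Σ zᵢ(Kᵢ−1)/(1+ψ(Kᵢ−1)) = 0.
Binary case is linear: z₁(K₁−1)(1+ψ(K₂−1)) + z₂(K₂−1)(1+ψ(K₁−1)) = 0
⇒ ψ = [z₁(K₁−1)+z₂(K₂−1)] / [−(K₁−1)(K₂−1)] = 0.3126/0.4690 = 0.667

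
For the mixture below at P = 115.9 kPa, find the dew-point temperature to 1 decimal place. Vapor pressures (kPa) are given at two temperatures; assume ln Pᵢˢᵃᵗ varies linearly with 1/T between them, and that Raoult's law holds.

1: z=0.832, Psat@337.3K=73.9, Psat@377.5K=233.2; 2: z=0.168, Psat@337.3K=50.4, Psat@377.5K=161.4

T = 354.5 K

Dew-point temperature: Σzᵢ·P/Pᵢˢᵃᵗ(T) = 1. Interpolate ln Pᵢˢᵃᵗ = aᵢ + bᵢ/T.
  T = 337.3 K: ΣzᵢP/Pᵢˢᵃᵗ = 1.6912
  T = 377.5 K: ΣzᵢP/Pᵢˢᵃᵗ = 0.5341
  T = 357.4 K: ΣzᵢP/Pᵢˢᵃᵗ = 0.9201
  T = 347.4 K: ΣzᵢP/Pᵢˢᵃᵗ = 1.2346
  T = 352.4 K: ΣzᵢP/Pᵢˢᵃᵗ = 1.0636
  T = 354.9 K: ΣzᵢP/Pᵢˢᵃᵗ = 0.9888
Interpolating between 352.4 K and 354.9 K gives T ≈ 354.5 K.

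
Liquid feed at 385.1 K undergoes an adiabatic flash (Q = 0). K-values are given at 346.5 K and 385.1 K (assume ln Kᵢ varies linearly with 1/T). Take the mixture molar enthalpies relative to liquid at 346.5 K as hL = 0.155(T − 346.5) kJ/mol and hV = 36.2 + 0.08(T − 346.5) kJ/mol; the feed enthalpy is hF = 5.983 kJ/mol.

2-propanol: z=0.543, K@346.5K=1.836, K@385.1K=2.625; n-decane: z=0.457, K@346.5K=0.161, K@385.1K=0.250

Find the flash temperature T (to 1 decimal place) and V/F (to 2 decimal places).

T = 350.3 K, V/F = 0.15

Adiabatic flash: solve Rachford–Rice at each trial T, then check hF = ψ·hV(T) + (1−ψ)·hL(T).
  T = 346.5 K: K = (1.836, 0.161), RR gives ψ = 0.101, H_out = 3.640 kJ/mol
  T = 385.1 K: K = (2.625, 0.250), RR gives ψ = 0.443, H_out = 20.729 kJ/mol
  T = 365.8 K: K = (2.216, 0.203), RR gives ψ = 0.305, H_out = 13.608 kJ/mol
  T = 356.1 K: K = (2.021, 0.181), RR gives ψ = 0.216, H_out = 9.142 kJ/mol
  T = 351.3 K: K = (1.928, 0.171), RR gives ψ = 0.162, H_out = 6.563 kJ/mol
  T = 348.9 K: K = (1.882, 0.166), RR gives ψ = 0.133, H_out = 5.150 kJ/mol
Linear interpolation between T = 348.9 (H_out = 5.150) and T = 351.3 (H_out = 6.563) on hF = 5.983 gives T ≈ 350.3 K, at which ψ = 0.15.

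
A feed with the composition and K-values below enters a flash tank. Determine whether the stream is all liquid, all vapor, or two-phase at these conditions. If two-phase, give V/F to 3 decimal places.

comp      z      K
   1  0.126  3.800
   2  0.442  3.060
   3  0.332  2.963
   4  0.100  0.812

ΣzᵢKᵢ = 2.896; Σzᵢ/Kᵢ = 0.413.
Since Σzᵢ/Kᵢ < 1 the mixture is above its dew point — single vapor phase.

all vapor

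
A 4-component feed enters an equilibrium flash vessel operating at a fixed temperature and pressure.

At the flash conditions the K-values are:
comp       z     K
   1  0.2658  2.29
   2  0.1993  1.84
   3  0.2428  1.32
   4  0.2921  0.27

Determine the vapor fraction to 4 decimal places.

ψ = 0.5863

Let ψ = V/F and solve Σ zᵢ(Kᵢ−1)/(1+ψ(Kᵢ−1)) = 0.
Feasibility: ΣzᵢKᵢ = 1.3748, Σzᵢ/Kᵢ = 1.4902 — both > 1, two phases present.
Newton iteration, ψ⁰ = 0.54:
  ψ = 0.5400: g = 0.03153, g' = -0.6624 → ψ = 0.5876
  ψ = 0.5876: g = -0.00088, g' = -0.7011 → ψ = 0.5863
Converged at ψ = 0.5863.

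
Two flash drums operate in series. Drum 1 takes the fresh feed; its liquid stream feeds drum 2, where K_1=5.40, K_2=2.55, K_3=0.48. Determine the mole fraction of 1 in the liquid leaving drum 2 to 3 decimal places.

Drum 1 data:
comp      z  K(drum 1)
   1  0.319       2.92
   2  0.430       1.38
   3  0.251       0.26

Drum 1:
Rachford–Rice: g(ψ₁) = Σ zᵢ(Kᵢ−1)/(1+ψ₁(Kᵢ−1)) = 0.
Check two-phase: ΣzᵢKᵢ = 1.590 > 1 and Σzᵢ/Kᵢ = 1.386 > 1, so g(0) = 0.590 > 0 and g(1) = -0.386 < 0.
Newton–Raphson from ψ₁ = 0.66:
  ψ₁ = 0.660: g = 0.0377, g' = -0.794 → ψ₁ = 0.708
  ψ₁ = 0.708: g = -0.0014, g' = -0.856 → ψ₁ = 0.706
Converged at ψ₁ = 0.706.
Drum-1 compositions:
  1: x = 0.135, y = 0.395
  2: x = 0.339, y = 0.468
  3: x = 0.526, y = 0.137
Drum-2 feed = drum-1 liquid: z₂ = (0.1354, 0.3391, 0.5255).
Drum 2:
Let ψ₂ = V/F and solve Σ zᵢ(Kᵢ−1)/(1+ψ₂(Kᵢ−1)) = 0.
Feasibility: ΣzᵢKᵢ = 1.848, Σzᵢ/Kᵢ = 1.253 — both > 1, two phases present.
Newton iteration, ψ₂⁰ = 0.51:
  ψ₂ = 0.510: g = 0.1053, g' = -0.766 → ψ₂ = 0.647
  ψ₂ = 0.647: g = 0.0052, g' = -0.703 → ψ₂ = 0.655
Converged at ψ₂ = 0.655.
  1: x = 0.035, y = 0.188
  2: x = 0.168, y = 0.429
  3: x = 0.797, y = 0.382

x_1 (drum 2) = 0.035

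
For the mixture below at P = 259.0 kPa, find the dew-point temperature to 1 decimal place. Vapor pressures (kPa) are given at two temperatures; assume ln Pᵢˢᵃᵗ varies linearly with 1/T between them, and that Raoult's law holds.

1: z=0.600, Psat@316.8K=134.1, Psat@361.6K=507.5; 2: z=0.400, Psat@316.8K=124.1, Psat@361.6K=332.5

Dew-point temperature: Σzᵢ·P/Pᵢˢᵃᵗ(T) = 1. Interpolate ln Pᵢˢᵃᵗ = aᵢ + bᵢ/T.
  T = 316.8 K: ΣzᵢP/Pᵢˢᵃᵗ = 1.9936
  T = 361.6 K: ΣzᵢP/Pᵢˢᵃᵗ = 0.6178
  T = 339.2 K: ΣzᵢP/Pᵢˢᵃᵗ = 1.0638
  T = 350.4 K: ΣzᵢP/Pᵢˢᵃᵗ = 0.8030
  T = 344.8 K: ΣzᵢP/Pᵢˢᵃᵗ = 0.9219
  T = 342.0 K: ΣzᵢP/Pᵢˢᵃᵗ = 0.9897
Interpolating between 339.2 K and 342.0 K gives T ≈ 341.6 K.

T = 341.6 K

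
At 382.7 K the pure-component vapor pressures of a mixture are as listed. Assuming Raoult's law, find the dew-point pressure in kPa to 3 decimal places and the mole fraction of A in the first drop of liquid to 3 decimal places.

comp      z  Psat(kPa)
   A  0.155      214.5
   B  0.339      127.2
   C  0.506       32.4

Pdew = 52.618 kPa, x_A = 0.038

At the dew point ψ → 1, so Σzᵢ/Kᵢ = 1 with Kᵢ = Pᵢˢᵃᵗ/P ⇒ 1/P = Σzᵢ/Pᵢˢᵃᵗ.
1/P = 0.155/214.5 + 0.339/127.2 + 0.506/32.4 = 0.019005 ⇒ P = 52.618 kPa
xᵢ = zᵢP/Pᵢˢᵃᵗ ⇒ x_A = 0.155·52.618/214.5 = 0.038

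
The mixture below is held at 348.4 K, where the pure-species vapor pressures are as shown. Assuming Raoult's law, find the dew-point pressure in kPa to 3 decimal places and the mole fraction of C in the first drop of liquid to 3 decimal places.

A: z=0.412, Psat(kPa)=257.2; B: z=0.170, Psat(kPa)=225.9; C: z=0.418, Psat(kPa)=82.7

At the dew point ψ → 1, so Σzᵢ/Kᵢ = 1 with Kᵢ = Pᵢˢᵃᵗ/P ⇒ 1/P = Σzᵢ/Pᵢˢᵃᵗ.
1/P = 0.412/257.2 + 0.170/225.9 + 0.418/82.7 = 0.007409 ⇒ P = 134.974 kPa
xᵢ = zᵢP/Pᵢˢᵃᵗ ⇒ x_C = 0.418·134.974/82.7 = 0.682

Pdew = 134.974 kPa, x_C = 0.682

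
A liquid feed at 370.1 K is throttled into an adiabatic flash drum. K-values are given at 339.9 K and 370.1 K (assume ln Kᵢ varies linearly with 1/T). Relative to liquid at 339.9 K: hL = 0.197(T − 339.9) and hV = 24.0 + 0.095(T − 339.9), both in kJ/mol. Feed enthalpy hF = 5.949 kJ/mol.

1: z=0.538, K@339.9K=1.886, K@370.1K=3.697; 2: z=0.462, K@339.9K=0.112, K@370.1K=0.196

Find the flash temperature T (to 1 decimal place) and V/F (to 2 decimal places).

Adiabatic flash: solve Rachford–Rice at each trial T, then check hF = ψ·hV(T) + (1−ψ)·hL(T).
  T = 339.9 K: K = (1.886, 0.112), RR gives ψ = 0.084, H_out = 2.026 kJ/mol
  T = 370.1 K: K = (3.697, 0.196), RR gives ψ = 0.498, H_out = 16.364 kJ/mol
  T = 355.0 K: K = (2.679, 0.150), RR gives ψ = 0.358, H_out = 11.008 kJ/mol
  T = 347.4 K: K = (2.254, 0.130), RR gives ψ = 0.250, H_out = 7.281 kJ/mol
  T = 343.6 K: K = (2.061, 0.121), RR gives ψ = 0.176, H_out = 4.896 kJ/mol
  T = 345.5 K: K = (2.156, 0.125), RR gives ψ = 0.215, H_out = 6.146 kJ/mol
Linear interpolation between T = 343.6 (H_out = 4.896) and T = 345.5 (H_out = 6.146) on hF = 5.949 gives T ≈ 345.2 K, at which ψ = 0.21.

T = 345.2 K, V/F = 0.21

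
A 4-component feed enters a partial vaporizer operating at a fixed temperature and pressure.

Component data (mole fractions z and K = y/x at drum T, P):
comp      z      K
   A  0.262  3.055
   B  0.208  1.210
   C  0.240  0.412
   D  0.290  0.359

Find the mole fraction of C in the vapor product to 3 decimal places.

y_C = 0.117

Rachford–Rice: g(ψ) = Σ zᵢ(Kᵢ−1)/(1+ψ(Kᵢ−1)) = 0.
Check two-phase: ΣzᵢKᵢ = 1.255 > 1 and Σzᵢ/Kᵢ = 1.648 > 1, so g(0) = 0.255 > 0 and g(1) = -0.648 < 0.
Newton iteration, ψ⁰ = 0.65:
  ψ = 0.650: g = -0.2781, g' = -0.777 → ψ = 0.292
  ψ = 0.292: g = -0.0216, g' = -0.741 → ψ = 0.263
  ψ = 0.263: g = 0.0003, g' = -0.763 → ψ = 0.264
Converged at ψ = 0.264.
Compositions from xᵢ = zᵢ/(1+ψ(Kᵢ−1)), yᵢ = Kᵢxᵢ:
  A: x = 0.170, y = 0.519
  B: x = 0.197, y = 0.238
  C: x = 0.284, y = 0.117
  D: x = 0.349, y = 0.125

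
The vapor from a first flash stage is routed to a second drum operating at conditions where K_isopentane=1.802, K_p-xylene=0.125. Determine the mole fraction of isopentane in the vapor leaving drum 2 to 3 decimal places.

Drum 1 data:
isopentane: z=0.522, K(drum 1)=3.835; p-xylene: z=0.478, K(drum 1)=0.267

Drum 1:
Material balance + equilibrium reduce to Σ zᵢ(Kᵢ−1)/(1+ψ₁(Kᵢ−1)) = 0.
Feasibility: ΣzᵢKᵢ = 2.129, Σzᵢ/Kᵢ = 1.926 — both > 1, two phases present.
Iterate (Newton) starting at ψ₁ = 0.5:
  ψ₁ = 0.500: g = 0.0591, g' = -1.358 → ψ₁ = 0.544
Converged at ψ₁ = 0.544.
Drum-1 compositions:
  isopentane: x = 0.205, y = 0.788
  p-xylene: x = 0.795, y = 0.212
Drum-2 feed = drum-1 vapor: z₂ = (0.7879, 0.2121).
Drum 2:
Material balance + equilibrium reduce to Σ zᵢ(Kᵢ−1)/(1+ψ₂(Kᵢ−1)) = 0.
Check two-phase: ΣzᵢKᵢ = 1.446 > 1 and Σzᵢ/Kᵢ = 2.134 > 1, so g(0) = 0.446 > 0 and g(1) = -1.134 < 0.
Binary case is linear: z₁(K₁−1)(1+ψ₂(K₂−1)) + z₂(K₂−1)(1+ψ₂(K₁−1)) = 0
⇒ ψ₂ = [z₁(K₁−1)+z₂(K₂−1)] / [−(K₁−1)(K₂−1)] = 0.4462/0.7018 = 0.636
  isopentane: x = 0.522, y = 0.940
  p-xylene: x = 0.478, y = 0.060

y_isopentane (drum 2) = 0.940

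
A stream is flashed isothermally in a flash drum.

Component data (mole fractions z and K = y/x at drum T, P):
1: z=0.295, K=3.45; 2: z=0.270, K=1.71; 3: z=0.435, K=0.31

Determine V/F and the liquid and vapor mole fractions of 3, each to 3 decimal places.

Material balance + equilibrium reduce to Σ zᵢ(Kᵢ−1)/(1+V/F(Kᵢ−1)) = 0.
g(0) = ΣzᵢKᵢ − 1 = 0.614 and g(1) = 1 − Σzᵢ/Kᵢ = -0.647, so a root lies in (0, 1).
Newton iteration, V/F⁰ = 0.56:
  V/F = 0.560: g = -0.0473, g' = -0.934 → V/F = 0.509
Converged at V/F = 0.509.
Compositions from xᵢ = zᵢ/(1+V/F(Kᵢ−1)), yᵢ = Kᵢxᵢ:
  1: x = 0.131, y = 0.453
  2: x = 0.198, y = 0.339
  3: x = 0.670, y = 0.208

V/F = 0.509, x_3 = 0.670, y_3 = 0.208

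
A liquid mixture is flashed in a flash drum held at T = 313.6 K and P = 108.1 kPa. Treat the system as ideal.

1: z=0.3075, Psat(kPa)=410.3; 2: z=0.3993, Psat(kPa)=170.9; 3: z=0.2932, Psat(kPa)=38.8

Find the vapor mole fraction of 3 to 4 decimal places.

y_3 = 0.2301

Raoult's law: Kᵢ = Pᵢˢᵃᵗ/P = Pᵢˢᵃᵗ/108.1.
  K_1 = 410.3/108.1 = 3.795560, K_2 = 170.9/108.1 = 1.580944, K_3 = 38.8/108.1 = 0.358927
Rachford–Rice: g(β) = Σ zᵢ(Kᵢ−1)/(1+β(Kᵢ−1)) = 0.
Check two-phase: ΣzᵢKᵢ = 1.9036 > 1 and Σzᵢ/Kᵢ = 1.1505 > 1, so g(0) = 0.9036 > 0 and g(1) = -0.1505 < 0.
Newton–Raphson from β = 0.5:
  β = 0.5000: g = 0.26164, g' = -0.7599 → β = 0.8443
  β = 0.8443: g = 0.00172, g' = -0.8461 → β = 0.8463
Converged at β = 0.8463.
Compositions from xᵢ = zᵢ/(1+β(Kᵢ−1)), yᵢ = Kᵢxᵢ:
  1: x = 0.0914, y = 0.3467
  2: x = 0.2677, y = 0.4232
  3: x = 0.6410, y = 0.2301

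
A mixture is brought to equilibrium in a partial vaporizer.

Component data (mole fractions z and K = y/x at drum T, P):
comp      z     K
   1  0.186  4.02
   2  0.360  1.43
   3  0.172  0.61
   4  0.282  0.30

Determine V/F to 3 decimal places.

Material balance + equilibrium reduce to Σ zᵢ(Kᵢ−1)/(1+V/F(Kᵢ−1)) = 0.
Check two-phase: ΣzᵢKᵢ = 1.452 > 1 and Σzᵢ/Kᵢ = 1.520 > 1, so g(0) = 0.452 > 0 and g(1) = -0.520 < 0.
Iterate (Newton) starting at V/F = 0.5:
  V/F = 0.500: g = -0.0358, g' = -0.682 → V/F = 0.447
Converged at V/F = 0.447.

V/F = 0.447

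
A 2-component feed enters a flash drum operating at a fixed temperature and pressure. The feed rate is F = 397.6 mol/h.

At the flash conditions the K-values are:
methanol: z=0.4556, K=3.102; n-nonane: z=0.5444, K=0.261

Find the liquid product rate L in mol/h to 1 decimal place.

L = 255.5 mol/h

Rachford–Rice: g(β) = Σ zᵢ(Kᵢ−1)/(1+β(Kᵢ−1)) = 0.
Check two-phase: ΣzᵢKᵢ = 1.5554 > 1 and Σzᵢ/Kᵢ = 2.2327 > 1, so g(0) = 0.5554 > 0 and g(1) = -1.2327 < 0.
Iterate (Newton) starting at β = 0.5:
  β = 0.5000: g = -0.17115, g' = -1.2264 → β = 0.3604
  β = 0.3604: g = -0.00353, g' = -1.2040 → β = 0.3575
Converged at β = 0.3575.
Then V = β·F = 0.3575·397.6 = 142.1 mol/h and L = F − V = 255.5 mol/h.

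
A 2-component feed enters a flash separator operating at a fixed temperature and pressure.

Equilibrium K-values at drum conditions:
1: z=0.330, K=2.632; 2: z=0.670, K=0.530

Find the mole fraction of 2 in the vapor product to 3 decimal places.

Rachford–Rice: g(V/F) = Σ zᵢ(Kᵢ−1)/(1+V/F(Kᵢ−1)) = 0.
Check two-phase: ΣzᵢKᵢ = 1.224 > 1 and Σzᵢ/Kᵢ = 1.390 > 1, so g(0) = 0.224 > 0 and g(1) = -0.390 < 0.
Binary case is linear: z₁(K₁−1)(1+V/F(K₂−1)) + z₂(K₂−1)(1+V/F(K₁−1)) = 0
⇒ V/F = [z₁(K₁−1)+z₂(K₂−1)] / [−(K₁−1)(K₂−1)] = 0.2237/0.7670 = 0.292
Compositions from xᵢ = zᵢ/(1+V/F(Kᵢ−1)), yᵢ = Kᵢxᵢ:
  1: x = 0.224, y = 0.589
  2: x = 0.776, y = 0.411

y_2 = 0.411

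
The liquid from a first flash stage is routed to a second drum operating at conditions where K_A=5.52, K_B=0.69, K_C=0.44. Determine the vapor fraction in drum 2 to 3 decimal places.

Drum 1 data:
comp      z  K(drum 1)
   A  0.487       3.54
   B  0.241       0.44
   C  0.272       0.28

V/F (drum 2) = 0.271

Drum 1:
Let ψ₁ = V/F and solve Σ zᵢ(Kᵢ−1)/(1+ψ₁(Kᵢ−1)) = 0.
Feasibility: ΣzᵢKᵢ = 1.906, Σzᵢ/Kᵢ = 1.657 — both > 1, two phases present.
Newton–Raphson from ψ₁ = 0.35:
  ψ₁ = 0.350: g = 0.2252, g' = -1.249 → ψ₁ = 0.530
  ψ₁ = 0.530: g = 0.0184, g' = -1.092 → ψ₁ = 0.547
Converged at ψ₁ = 0.547.
Drum-1 compositions:
  A: x = 0.204, y = 0.721
  B: x = 0.347, y = 0.153
  C: x = 0.449, y = 0.126
Drum-2 feed = drum-1 liquid: z₂ = (0.2038, 0.3474, 0.4488).
Drum 2:
Newton–Raphson from ψ₂ = 0.37:
  ψ₂ = 0.370: g = -0.0939, g' = -0.850 → ψ₂ = 0.259
  ψ₂ = 0.259: g = 0.0129, g' = -1.114 → ψ₂ = 0.271
Converged at ψ₂ = 0.271.
  A: x = 0.092, y = 0.505
  B: x = 0.379, y = 0.262
  C: x = 0.529, y = 0.233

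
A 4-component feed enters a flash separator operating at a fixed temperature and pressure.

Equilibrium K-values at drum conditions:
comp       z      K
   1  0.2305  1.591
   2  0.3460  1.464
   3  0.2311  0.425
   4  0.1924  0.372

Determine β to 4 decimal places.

β = 0.1387

Material balance + equilibrium reduce to Σ zᵢ(Kᵢ−1)/(1+β(Kᵢ−1)) = 0.
g(0) = ΣzᵢKᵢ − 1 = 0.0431 and g(1) = 1 − Σzᵢ/Kᵢ = -0.4422, so a root lies in (0, 1).
Newton–Raphson from β = 0.61:
  β = 0.6100: g = -0.17527, g' = -0.4694 → β = 0.2366
  β = 0.2366: g = -0.03154, g' = -0.3295 → β = 0.1409
  β = 0.1409: g = -0.00070, g' = -0.3160 → β = 0.1387
Converged at β = 0.1387.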